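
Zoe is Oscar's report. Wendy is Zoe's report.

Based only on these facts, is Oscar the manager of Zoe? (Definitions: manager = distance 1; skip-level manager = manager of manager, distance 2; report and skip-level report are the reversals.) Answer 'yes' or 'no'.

Answer: yes

Derivation:
Reconstructing the manager chain from the given facts:
  Oscar -> Zoe -> Wendy
(each arrow means 'manager of the next')
Positions in the chain (0 = top):
  position of Oscar: 0
  position of Zoe: 1
  position of Wendy: 2

Oscar is at position 0, Zoe is at position 1; signed distance (j - i) = 1.
'manager' requires j - i = 1. Actual distance is 1, so the relation HOLDS.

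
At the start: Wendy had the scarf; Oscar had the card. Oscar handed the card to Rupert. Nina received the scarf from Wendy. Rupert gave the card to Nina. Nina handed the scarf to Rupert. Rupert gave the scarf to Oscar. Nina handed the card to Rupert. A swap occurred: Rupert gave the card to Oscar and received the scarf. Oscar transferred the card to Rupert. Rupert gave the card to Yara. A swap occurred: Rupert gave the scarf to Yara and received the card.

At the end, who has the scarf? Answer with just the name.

Tracking all object holders:
Start: scarf:Wendy, card:Oscar
Event 1 (give card: Oscar -> Rupert). State: scarf:Wendy, card:Rupert
Event 2 (give scarf: Wendy -> Nina). State: scarf:Nina, card:Rupert
Event 3 (give card: Rupert -> Nina). State: scarf:Nina, card:Nina
Event 4 (give scarf: Nina -> Rupert). State: scarf:Rupert, card:Nina
Event 5 (give scarf: Rupert -> Oscar). State: scarf:Oscar, card:Nina
Event 6 (give card: Nina -> Rupert). State: scarf:Oscar, card:Rupert
Event 7 (swap card<->scarf: now card:Oscar, scarf:Rupert). State: scarf:Rupert, card:Oscar
Event 8 (give card: Oscar -> Rupert). State: scarf:Rupert, card:Rupert
Event 9 (give card: Rupert -> Yara). State: scarf:Rupert, card:Yara
Event 10 (swap scarf<->card: now scarf:Yara, card:Rupert). State: scarf:Yara, card:Rupert

Final state: scarf:Yara, card:Rupert
The scarf is held by Yara.

Answer: Yara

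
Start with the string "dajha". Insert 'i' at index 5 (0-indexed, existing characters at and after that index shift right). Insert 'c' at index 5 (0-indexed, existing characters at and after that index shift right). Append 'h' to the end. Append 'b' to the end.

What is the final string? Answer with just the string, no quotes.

Answer: dajhacihb

Derivation:
Applying each edit step by step:
Start: "dajha"
Op 1 (insert 'i' at idx 5): "dajha" -> "dajhai"
Op 2 (insert 'c' at idx 5): "dajhai" -> "dajhaci"
Op 3 (append 'h'): "dajhaci" -> "dajhacih"
Op 4 (append 'b'): "dajhacih" -> "dajhacihb"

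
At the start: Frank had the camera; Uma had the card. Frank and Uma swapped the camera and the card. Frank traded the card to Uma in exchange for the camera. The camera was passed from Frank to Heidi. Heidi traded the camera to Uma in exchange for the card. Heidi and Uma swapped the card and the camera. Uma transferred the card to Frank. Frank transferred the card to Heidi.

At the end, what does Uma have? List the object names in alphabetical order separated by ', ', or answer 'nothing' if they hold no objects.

Answer: nothing

Derivation:
Tracking all object holders:
Start: camera:Frank, card:Uma
Event 1 (swap camera<->card: now camera:Uma, card:Frank). State: camera:Uma, card:Frank
Event 2 (swap card<->camera: now card:Uma, camera:Frank). State: camera:Frank, card:Uma
Event 3 (give camera: Frank -> Heidi). State: camera:Heidi, card:Uma
Event 4 (swap camera<->card: now camera:Uma, card:Heidi). State: camera:Uma, card:Heidi
Event 5 (swap card<->camera: now card:Uma, camera:Heidi). State: camera:Heidi, card:Uma
Event 6 (give card: Uma -> Frank). State: camera:Heidi, card:Frank
Event 7 (give card: Frank -> Heidi). State: camera:Heidi, card:Heidi

Final state: camera:Heidi, card:Heidi
Uma holds: (nothing).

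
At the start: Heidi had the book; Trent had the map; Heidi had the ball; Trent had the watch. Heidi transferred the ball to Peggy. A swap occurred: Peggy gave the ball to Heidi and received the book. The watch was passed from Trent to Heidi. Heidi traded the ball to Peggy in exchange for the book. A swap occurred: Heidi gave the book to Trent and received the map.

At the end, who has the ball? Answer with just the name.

Tracking all object holders:
Start: book:Heidi, map:Trent, ball:Heidi, watch:Trent
Event 1 (give ball: Heidi -> Peggy). State: book:Heidi, map:Trent, ball:Peggy, watch:Trent
Event 2 (swap ball<->book: now ball:Heidi, book:Peggy). State: book:Peggy, map:Trent, ball:Heidi, watch:Trent
Event 3 (give watch: Trent -> Heidi). State: book:Peggy, map:Trent, ball:Heidi, watch:Heidi
Event 4 (swap ball<->book: now ball:Peggy, book:Heidi). State: book:Heidi, map:Trent, ball:Peggy, watch:Heidi
Event 5 (swap book<->map: now book:Trent, map:Heidi). State: book:Trent, map:Heidi, ball:Peggy, watch:Heidi

Final state: book:Trent, map:Heidi, ball:Peggy, watch:Heidi
The ball is held by Peggy.

Answer: Peggy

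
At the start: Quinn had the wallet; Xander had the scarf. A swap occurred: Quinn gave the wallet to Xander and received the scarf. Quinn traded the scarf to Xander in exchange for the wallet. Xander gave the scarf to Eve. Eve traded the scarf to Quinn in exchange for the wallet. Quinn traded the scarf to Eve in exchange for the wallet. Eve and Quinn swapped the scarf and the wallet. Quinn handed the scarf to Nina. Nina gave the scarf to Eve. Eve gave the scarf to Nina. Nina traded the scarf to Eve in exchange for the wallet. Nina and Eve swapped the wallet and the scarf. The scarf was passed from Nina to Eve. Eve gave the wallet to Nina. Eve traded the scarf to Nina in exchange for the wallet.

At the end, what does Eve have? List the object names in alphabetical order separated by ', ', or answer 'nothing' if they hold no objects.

Answer: wallet

Derivation:
Tracking all object holders:
Start: wallet:Quinn, scarf:Xander
Event 1 (swap wallet<->scarf: now wallet:Xander, scarf:Quinn). State: wallet:Xander, scarf:Quinn
Event 2 (swap scarf<->wallet: now scarf:Xander, wallet:Quinn). State: wallet:Quinn, scarf:Xander
Event 3 (give scarf: Xander -> Eve). State: wallet:Quinn, scarf:Eve
Event 4 (swap scarf<->wallet: now scarf:Quinn, wallet:Eve). State: wallet:Eve, scarf:Quinn
Event 5 (swap scarf<->wallet: now scarf:Eve, wallet:Quinn). State: wallet:Quinn, scarf:Eve
Event 6 (swap scarf<->wallet: now scarf:Quinn, wallet:Eve). State: wallet:Eve, scarf:Quinn
Event 7 (give scarf: Quinn -> Nina). State: wallet:Eve, scarf:Nina
Event 8 (give scarf: Nina -> Eve). State: wallet:Eve, scarf:Eve
Event 9 (give scarf: Eve -> Nina). State: wallet:Eve, scarf:Nina
Event 10 (swap scarf<->wallet: now scarf:Eve, wallet:Nina). State: wallet:Nina, scarf:Eve
Event 11 (swap wallet<->scarf: now wallet:Eve, scarf:Nina). State: wallet:Eve, scarf:Nina
Event 12 (give scarf: Nina -> Eve). State: wallet:Eve, scarf:Eve
Event 13 (give wallet: Eve -> Nina). State: wallet:Nina, scarf:Eve
Event 14 (swap scarf<->wallet: now scarf:Nina, wallet:Eve). State: wallet:Eve, scarf:Nina

Final state: wallet:Eve, scarf:Nina
Eve holds: wallet.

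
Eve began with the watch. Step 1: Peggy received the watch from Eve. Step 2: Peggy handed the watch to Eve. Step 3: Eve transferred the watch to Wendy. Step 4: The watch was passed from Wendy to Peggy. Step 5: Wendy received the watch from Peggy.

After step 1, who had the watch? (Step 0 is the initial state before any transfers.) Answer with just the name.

Answer: Peggy

Derivation:
Tracking the watch holder through step 1:
After step 0 (start): Eve
After step 1: Peggy

At step 1, the holder is Peggy.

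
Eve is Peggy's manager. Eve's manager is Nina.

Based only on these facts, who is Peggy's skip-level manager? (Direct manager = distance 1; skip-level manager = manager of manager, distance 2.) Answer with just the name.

Answer: Nina

Derivation:
Reconstructing the manager chain from the given facts:
  Nina -> Eve -> Peggy
(each arrow means 'manager of the next')
Positions in the chain (0 = top):
  position of Nina: 0
  position of Eve: 1
  position of Peggy: 2

Peggy is at position 2; the skip-level manager is 2 steps up the chain, i.e. position 0: Nina.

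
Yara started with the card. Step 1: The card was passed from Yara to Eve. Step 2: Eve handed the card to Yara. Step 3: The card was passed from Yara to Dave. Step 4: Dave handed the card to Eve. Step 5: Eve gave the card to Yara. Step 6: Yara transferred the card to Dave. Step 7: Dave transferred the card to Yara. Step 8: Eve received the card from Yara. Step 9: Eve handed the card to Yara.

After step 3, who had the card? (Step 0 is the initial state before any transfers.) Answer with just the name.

Tracking the card holder through step 3:
After step 0 (start): Yara
After step 1: Eve
After step 2: Yara
After step 3: Dave

At step 3, the holder is Dave.

Answer: Dave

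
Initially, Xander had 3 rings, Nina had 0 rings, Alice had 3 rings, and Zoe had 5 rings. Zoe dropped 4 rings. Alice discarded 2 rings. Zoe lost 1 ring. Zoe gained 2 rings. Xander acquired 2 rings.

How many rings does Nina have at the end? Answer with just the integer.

Answer: 0

Derivation:
Tracking counts step by step:
Start: Xander=3, Nina=0, Alice=3, Zoe=5
Event 1 (Zoe -4): Zoe: 5 -> 1. State: Xander=3, Nina=0, Alice=3, Zoe=1
Event 2 (Alice -2): Alice: 3 -> 1. State: Xander=3, Nina=0, Alice=1, Zoe=1
Event 3 (Zoe -1): Zoe: 1 -> 0. State: Xander=3, Nina=0, Alice=1, Zoe=0
Event 4 (Zoe +2): Zoe: 0 -> 2. State: Xander=3, Nina=0, Alice=1, Zoe=2
Event 5 (Xander +2): Xander: 3 -> 5. State: Xander=5, Nina=0, Alice=1, Zoe=2

Nina's final count: 0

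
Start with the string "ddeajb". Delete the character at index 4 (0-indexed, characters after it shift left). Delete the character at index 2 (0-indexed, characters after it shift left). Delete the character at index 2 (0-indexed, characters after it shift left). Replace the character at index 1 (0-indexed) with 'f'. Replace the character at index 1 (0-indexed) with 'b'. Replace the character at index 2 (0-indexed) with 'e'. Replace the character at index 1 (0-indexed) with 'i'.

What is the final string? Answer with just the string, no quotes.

Answer: die

Derivation:
Applying each edit step by step:
Start: "ddeajb"
Op 1 (delete idx 4 = 'j'): "ddeajb" -> "ddeab"
Op 2 (delete idx 2 = 'e'): "ddeab" -> "ddab"
Op 3 (delete idx 2 = 'a'): "ddab" -> "ddb"
Op 4 (replace idx 1: 'd' -> 'f'): "ddb" -> "dfb"
Op 5 (replace idx 1: 'f' -> 'b'): "dfb" -> "dbb"
Op 6 (replace idx 2: 'b' -> 'e'): "dbb" -> "dbe"
Op 7 (replace idx 1: 'b' -> 'i'): "dbe" -> "die"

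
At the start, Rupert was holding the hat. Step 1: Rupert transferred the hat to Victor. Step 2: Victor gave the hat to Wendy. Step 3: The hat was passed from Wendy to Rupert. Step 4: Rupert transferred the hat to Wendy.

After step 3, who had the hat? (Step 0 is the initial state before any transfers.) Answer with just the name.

Tracking the hat holder through step 3:
After step 0 (start): Rupert
After step 1: Victor
After step 2: Wendy
After step 3: Rupert

At step 3, the holder is Rupert.

Answer: Rupert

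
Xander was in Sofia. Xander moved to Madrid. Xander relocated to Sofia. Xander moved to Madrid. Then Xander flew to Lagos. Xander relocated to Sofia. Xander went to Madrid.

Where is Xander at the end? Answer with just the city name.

Tracking Xander's location:
Start: Xander is in Sofia.
After move 1: Sofia -> Madrid. Xander is in Madrid.
After move 2: Madrid -> Sofia. Xander is in Sofia.
After move 3: Sofia -> Madrid. Xander is in Madrid.
After move 4: Madrid -> Lagos. Xander is in Lagos.
After move 5: Lagos -> Sofia. Xander is in Sofia.
After move 6: Sofia -> Madrid. Xander is in Madrid.

Answer: Madrid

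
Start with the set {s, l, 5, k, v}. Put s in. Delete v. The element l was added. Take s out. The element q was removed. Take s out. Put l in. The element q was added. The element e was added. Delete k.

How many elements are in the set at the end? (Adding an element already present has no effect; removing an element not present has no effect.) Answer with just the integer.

Answer: 4

Derivation:
Tracking the set through each operation:
Start: {5, k, l, s, v}
Event 1 (add s): already present, no change. Set: {5, k, l, s, v}
Event 2 (remove v): removed. Set: {5, k, l, s}
Event 3 (add l): already present, no change. Set: {5, k, l, s}
Event 4 (remove s): removed. Set: {5, k, l}
Event 5 (remove q): not present, no change. Set: {5, k, l}
Event 6 (remove s): not present, no change. Set: {5, k, l}
Event 7 (add l): already present, no change. Set: {5, k, l}
Event 8 (add q): added. Set: {5, k, l, q}
Event 9 (add e): added. Set: {5, e, k, l, q}
Event 10 (remove k): removed. Set: {5, e, l, q}

Final set: {5, e, l, q} (size 4)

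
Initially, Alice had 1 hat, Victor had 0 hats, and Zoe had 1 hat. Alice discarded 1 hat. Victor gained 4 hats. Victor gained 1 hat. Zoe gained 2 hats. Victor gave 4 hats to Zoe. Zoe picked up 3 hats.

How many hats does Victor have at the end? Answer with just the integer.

Tracking counts step by step:
Start: Alice=1, Victor=0, Zoe=1
Event 1 (Alice -1): Alice: 1 -> 0. State: Alice=0, Victor=0, Zoe=1
Event 2 (Victor +4): Victor: 0 -> 4. State: Alice=0, Victor=4, Zoe=1
Event 3 (Victor +1): Victor: 4 -> 5. State: Alice=0, Victor=5, Zoe=1
Event 4 (Zoe +2): Zoe: 1 -> 3. State: Alice=0, Victor=5, Zoe=3
Event 5 (Victor -> Zoe, 4): Victor: 5 -> 1, Zoe: 3 -> 7. State: Alice=0, Victor=1, Zoe=7
Event 6 (Zoe +3): Zoe: 7 -> 10. State: Alice=0, Victor=1, Zoe=10

Victor's final count: 1

Answer: 1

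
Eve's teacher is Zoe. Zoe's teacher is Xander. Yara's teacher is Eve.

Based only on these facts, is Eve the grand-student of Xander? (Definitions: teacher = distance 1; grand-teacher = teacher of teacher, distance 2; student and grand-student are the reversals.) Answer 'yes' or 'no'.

Reconstructing the teacher chain from the given facts:
  Xander -> Zoe -> Eve -> Yara
(each arrow means 'teacher of the next')
Positions in the chain (0 = top):
  position of Xander: 0
  position of Zoe: 1
  position of Eve: 2
  position of Yara: 3

Eve is at position 2, Xander is at position 0; signed distance (j - i) = -2.
'grand-student' requires j - i = -2. Actual distance is -2, so the relation HOLDS.

Answer: yes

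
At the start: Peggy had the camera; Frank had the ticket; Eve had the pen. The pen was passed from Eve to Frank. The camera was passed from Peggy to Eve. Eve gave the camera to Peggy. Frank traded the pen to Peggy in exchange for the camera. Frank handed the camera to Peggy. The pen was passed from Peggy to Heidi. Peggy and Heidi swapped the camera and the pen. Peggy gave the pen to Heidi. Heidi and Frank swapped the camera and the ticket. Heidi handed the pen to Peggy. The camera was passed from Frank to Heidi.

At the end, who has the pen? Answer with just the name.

Answer: Peggy

Derivation:
Tracking all object holders:
Start: camera:Peggy, ticket:Frank, pen:Eve
Event 1 (give pen: Eve -> Frank). State: camera:Peggy, ticket:Frank, pen:Frank
Event 2 (give camera: Peggy -> Eve). State: camera:Eve, ticket:Frank, pen:Frank
Event 3 (give camera: Eve -> Peggy). State: camera:Peggy, ticket:Frank, pen:Frank
Event 4 (swap pen<->camera: now pen:Peggy, camera:Frank). State: camera:Frank, ticket:Frank, pen:Peggy
Event 5 (give camera: Frank -> Peggy). State: camera:Peggy, ticket:Frank, pen:Peggy
Event 6 (give pen: Peggy -> Heidi). State: camera:Peggy, ticket:Frank, pen:Heidi
Event 7 (swap camera<->pen: now camera:Heidi, pen:Peggy). State: camera:Heidi, ticket:Frank, pen:Peggy
Event 8 (give pen: Peggy -> Heidi). State: camera:Heidi, ticket:Frank, pen:Heidi
Event 9 (swap camera<->ticket: now camera:Frank, ticket:Heidi). State: camera:Frank, ticket:Heidi, pen:Heidi
Event 10 (give pen: Heidi -> Peggy). State: camera:Frank, ticket:Heidi, pen:Peggy
Event 11 (give camera: Frank -> Heidi). State: camera:Heidi, ticket:Heidi, pen:Peggy

Final state: camera:Heidi, ticket:Heidi, pen:Peggy
The pen is held by Peggy.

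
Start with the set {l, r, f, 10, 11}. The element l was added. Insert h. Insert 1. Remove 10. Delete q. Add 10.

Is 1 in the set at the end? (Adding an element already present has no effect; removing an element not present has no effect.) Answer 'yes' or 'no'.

Answer: yes

Derivation:
Tracking the set through each operation:
Start: {10, 11, f, l, r}
Event 1 (add l): already present, no change. Set: {10, 11, f, l, r}
Event 2 (add h): added. Set: {10, 11, f, h, l, r}
Event 3 (add 1): added. Set: {1, 10, 11, f, h, l, r}
Event 4 (remove 10): removed. Set: {1, 11, f, h, l, r}
Event 5 (remove q): not present, no change. Set: {1, 11, f, h, l, r}
Event 6 (add 10): added. Set: {1, 10, 11, f, h, l, r}

Final set: {1, 10, 11, f, h, l, r} (size 7)
1 is in the final set.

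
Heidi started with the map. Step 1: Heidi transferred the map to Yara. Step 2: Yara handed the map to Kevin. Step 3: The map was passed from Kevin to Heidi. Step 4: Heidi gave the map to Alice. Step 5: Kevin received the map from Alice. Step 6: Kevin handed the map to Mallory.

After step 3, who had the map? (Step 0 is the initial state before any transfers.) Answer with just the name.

Tracking the map holder through step 3:
After step 0 (start): Heidi
After step 1: Yara
After step 2: Kevin
After step 3: Heidi

At step 3, the holder is Heidi.

Answer: Heidi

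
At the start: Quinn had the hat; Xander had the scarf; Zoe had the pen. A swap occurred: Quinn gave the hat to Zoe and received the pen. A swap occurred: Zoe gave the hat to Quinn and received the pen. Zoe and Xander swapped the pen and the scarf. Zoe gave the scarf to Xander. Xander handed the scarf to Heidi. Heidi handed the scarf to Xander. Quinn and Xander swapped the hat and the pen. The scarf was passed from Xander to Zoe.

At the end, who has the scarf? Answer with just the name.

Tracking all object holders:
Start: hat:Quinn, scarf:Xander, pen:Zoe
Event 1 (swap hat<->pen: now hat:Zoe, pen:Quinn). State: hat:Zoe, scarf:Xander, pen:Quinn
Event 2 (swap hat<->pen: now hat:Quinn, pen:Zoe). State: hat:Quinn, scarf:Xander, pen:Zoe
Event 3 (swap pen<->scarf: now pen:Xander, scarf:Zoe). State: hat:Quinn, scarf:Zoe, pen:Xander
Event 4 (give scarf: Zoe -> Xander). State: hat:Quinn, scarf:Xander, pen:Xander
Event 5 (give scarf: Xander -> Heidi). State: hat:Quinn, scarf:Heidi, pen:Xander
Event 6 (give scarf: Heidi -> Xander). State: hat:Quinn, scarf:Xander, pen:Xander
Event 7 (swap hat<->pen: now hat:Xander, pen:Quinn). State: hat:Xander, scarf:Xander, pen:Quinn
Event 8 (give scarf: Xander -> Zoe). State: hat:Xander, scarf:Zoe, pen:Quinn

Final state: hat:Xander, scarf:Zoe, pen:Quinn
The scarf is held by Zoe.

Answer: Zoe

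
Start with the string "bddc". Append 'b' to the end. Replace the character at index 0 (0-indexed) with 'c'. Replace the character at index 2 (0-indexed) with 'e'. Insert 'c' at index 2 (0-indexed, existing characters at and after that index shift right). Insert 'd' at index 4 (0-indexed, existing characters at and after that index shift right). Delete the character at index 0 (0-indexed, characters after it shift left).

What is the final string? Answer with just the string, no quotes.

Applying each edit step by step:
Start: "bddc"
Op 1 (append 'b'): "bddc" -> "bddcb"
Op 2 (replace idx 0: 'b' -> 'c'): "bddcb" -> "cddcb"
Op 3 (replace idx 2: 'd' -> 'e'): "cddcb" -> "cdecb"
Op 4 (insert 'c' at idx 2): "cdecb" -> "cdcecb"
Op 5 (insert 'd' at idx 4): "cdcecb" -> "cdcedcb"
Op 6 (delete idx 0 = 'c'): "cdcedcb" -> "dcedcb"

Answer: dcedcb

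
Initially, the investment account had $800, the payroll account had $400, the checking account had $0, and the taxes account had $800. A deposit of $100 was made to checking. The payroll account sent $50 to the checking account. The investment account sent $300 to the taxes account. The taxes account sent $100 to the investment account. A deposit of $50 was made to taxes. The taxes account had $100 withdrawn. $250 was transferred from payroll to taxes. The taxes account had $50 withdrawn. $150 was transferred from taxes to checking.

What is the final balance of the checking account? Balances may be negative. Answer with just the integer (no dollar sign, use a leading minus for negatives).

Answer: 300

Derivation:
Tracking account balances step by step:
Start: investment=800, payroll=400, checking=0, taxes=800
Event 1 (deposit 100 to checking): checking: 0 + 100 = 100. Balances: investment=800, payroll=400, checking=100, taxes=800
Event 2 (transfer 50 payroll -> checking): payroll: 400 - 50 = 350, checking: 100 + 50 = 150. Balances: investment=800, payroll=350, checking=150, taxes=800
Event 3 (transfer 300 investment -> taxes): investment: 800 - 300 = 500, taxes: 800 + 300 = 1100. Balances: investment=500, payroll=350, checking=150, taxes=1100
Event 4 (transfer 100 taxes -> investment): taxes: 1100 - 100 = 1000, investment: 500 + 100 = 600. Balances: investment=600, payroll=350, checking=150, taxes=1000
Event 5 (deposit 50 to taxes): taxes: 1000 + 50 = 1050. Balances: investment=600, payroll=350, checking=150, taxes=1050
Event 6 (withdraw 100 from taxes): taxes: 1050 - 100 = 950. Balances: investment=600, payroll=350, checking=150, taxes=950
Event 7 (transfer 250 payroll -> taxes): payroll: 350 - 250 = 100, taxes: 950 + 250 = 1200. Balances: investment=600, payroll=100, checking=150, taxes=1200
Event 8 (withdraw 50 from taxes): taxes: 1200 - 50 = 1150. Balances: investment=600, payroll=100, checking=150, taxes=1150
Event 9 (transfer 150 taxes -> checking): taxes: 1150 - 150 = 1000, checking: 150 + 150 = 300. Balances: investment=600, payroll=100, checking=300, taxes=1000

Final balance of checking: 300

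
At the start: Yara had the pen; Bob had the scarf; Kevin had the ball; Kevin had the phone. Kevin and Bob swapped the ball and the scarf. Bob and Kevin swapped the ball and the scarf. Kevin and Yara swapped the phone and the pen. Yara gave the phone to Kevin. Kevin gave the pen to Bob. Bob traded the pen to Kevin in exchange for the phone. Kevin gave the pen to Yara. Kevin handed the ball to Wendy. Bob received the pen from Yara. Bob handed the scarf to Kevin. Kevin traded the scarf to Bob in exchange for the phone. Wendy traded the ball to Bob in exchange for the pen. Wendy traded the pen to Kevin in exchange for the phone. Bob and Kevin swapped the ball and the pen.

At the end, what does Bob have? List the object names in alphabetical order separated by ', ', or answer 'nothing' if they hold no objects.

Tracking all object holders:
Start: pen:Yara, scarf:Bob, ball:Kevin, phone:Kevin
Event 1 (swap ball<->scarf: now ball:Bob, scarf:Kevin). State: pen:Yara, scarf:Kevin, ball:Bob, phone:Kevin
Event 2 (swap ball<->scarf: now ball:Kevin, scarf:Bob). State: pen:Yara, scarf:Bob, ball:Kevin, phone:Kevin
Event 3 (swap phone<->pen: now phone:Yara, pen:Kevin). State: pen:Kevin, scarf:Bob, ball:Kevin, phone:Yara
Event 4 (give phone: Yara -> Kevin). State: pen:Kevin, scarf:Bob, ball:Kevin, phone:Kevin
Event 5 (give pen: Kevin -> Bob). State: pen:Bob, scarf:Bob, ball:Kevin, phone:Kevin
Event 6 (swap pen<->phone: now pen:Kevin, phone:Bob). State: pen:Kevin, scarf:Bob, ball:Kevin, phone:Bob
Event 7 (give pen: Kevin -> Yara). State: pen:Yara, scarf:Bob, ball:Kevin, phone:Bob
Event 8 (give ball: Kevin -> Wendy). State: pen:Yara, scarf:Bob, ball:Wendy, phone:Bob
Event 9 (give pen: Yara -> Bob). State: pen:Bob, scarf:Bob, ball:Wendy, phone:Bob
Event 10 (give scarf: Bob -> Kevin). State: pen:Bob, scarf:Kevin, ball:Wendy, phone:Bob
Event 11 (swap scarf<->phone: now scarf:Bob, phone:Kevin). State: pen:Bob, scarf:Bob, ball:Wendy, phone:Kevin
Event 12 (swap ball<->pen: now ball:Bob, pen:Wendy). State: pen:Wendy, scarf:Bob, ball:Bob, phone:Kevin
Event 13 (swap pen<->phone: now pen:Kevin, phone:Wendy). State: pen:Kevin, scarf:Bob, ball:Bob, phone:Wendy
Event 14 (swap ball<->pen: now ball:Kevin, pen:Bob). State: pen:Bob, scarf:Bob, ball:Kevin, phone:Wendy

Final state: pen:Bob, scarf:Bob, ball:Kevin, phone:Wendy
Bob holds: pen, scarf.

Answer: pen, scarf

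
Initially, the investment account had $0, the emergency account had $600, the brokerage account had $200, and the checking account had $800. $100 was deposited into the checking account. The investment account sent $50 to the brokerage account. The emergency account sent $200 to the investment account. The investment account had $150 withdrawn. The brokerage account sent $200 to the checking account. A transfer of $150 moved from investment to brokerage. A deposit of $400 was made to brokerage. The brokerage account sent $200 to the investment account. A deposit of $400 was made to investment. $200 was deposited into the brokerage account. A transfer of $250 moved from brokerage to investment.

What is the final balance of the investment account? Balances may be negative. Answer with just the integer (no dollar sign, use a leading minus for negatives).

Answer: 700

Derivation:
Tracking account balances step by step:
Start: investment=0, emergency=600, brokerage=200, checking=800
Event 1 (deposit 100 to checking): checking: 800 + 100 = 900. Balances: investment=0, emergency=600, brokerage=200, checking=900
Event 2 (transfer 50 investment -> brokerage): investment: 0 - 50 = -50, brokerage: 200 + 50 = 250. Balances: investment=-50, emergency=600, brokerage=250, checking=900
Event 3 (transfer 200 emergency -> investment): emergency: 600 - 200 = 400, investment: -50 + 200 = 150. Balances: investment=150, emergency=400, brokerage=250, checking=900
Event 4 (withdraw 150 from investment): investment: 150 - 150 = 0. Balances: investment=0, emergency=400, brokerage=250, checking=900
Event 5 (transfer 200 brokerage -> checking): brokerage: 250 - 200 = 50, checking: 900 + 200 = 1100. Balances: investment=0, emergency=400, brokerage=50, checking=1100
Event 6 (transfer 150 investment -> brokerage): investment: 0 - 150 = -150, brokerage: 50 + 150 = 200. Balances: investment=-150, emergency=400, brokerage=200, checking=1100
Event 7 (deposit 400 to brokerage): brokerage: 200 + 400 = 600. Balances: investment=-150, emergency=400, brokerage=600, checking=1100
Event 8 (transfer 200 brokerage -> investment): brokerage: 600 - 200 = 400, investment: -150 + 200 = 50. Balances: investment=50, emergency=400, brokerage=400, checking=1100
Event 9 (deposit 400 to investment): investment: 50 + 400 = 450. Balances: investment=450, emergency=400, brokerage=400, checking=1100
Event 10 (deposit 200 to brokerage): brokerage: 400 + 200 = 600. Balances: investment=450, emergency=400, brokerage=600, checking=1100
Event 11 (transfer 250 brokerage -> investment): brokerage: 600 - 250 = 350, investment: 450 + 250 = 700. Balances: investment=700, emergency=400, brokerage=350, checking=1100

Final balance of investment: 700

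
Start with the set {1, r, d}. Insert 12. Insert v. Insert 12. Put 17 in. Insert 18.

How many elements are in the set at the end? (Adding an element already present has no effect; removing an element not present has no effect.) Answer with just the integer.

Tracking the set through each operation:
Start: {1, d, r}
Event 1 (add 12): added. Set: {1, 12, d, r}
Event 2 (add v): added. Set: {1, 12, d, r, v}
Event 3 (add 12): already present, no change. Set: {1, 12, d, r, v}
Event 4 (add 17): added. Set: {1, 12, 17, d, r, v}
Event 5 (add 18): added. Set: {1, 12, 17, 18, d, r, v}

Final set: {1, 12, 17, 18, d, r, v} (size 7)

Answer: 7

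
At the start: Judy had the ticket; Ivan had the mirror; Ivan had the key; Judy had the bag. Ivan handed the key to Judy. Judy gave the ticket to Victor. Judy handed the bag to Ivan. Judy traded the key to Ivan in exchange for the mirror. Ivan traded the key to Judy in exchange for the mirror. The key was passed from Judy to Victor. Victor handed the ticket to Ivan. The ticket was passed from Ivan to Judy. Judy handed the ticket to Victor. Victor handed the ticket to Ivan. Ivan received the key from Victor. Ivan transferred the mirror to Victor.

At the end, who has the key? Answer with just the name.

Answer: Ivan

Derivation:
Tracking all object holders:
Start: ticket:Judy, mirror:Ivan, key:Ivan, bag:Judy
Event 1 (give key: Ivan -> Judy). State: ticket:Judy, mirror:Ivan, key:Judy, bag:Judy
Event 2 (give ticket: Judy -> Victor). State: ticket:Victor, mirror:Ivan, key:Judy, bag:Judy
Event 3 (give bag: Judy -> Ivan). State: ticket:Victor, mirror:Ivan, key:Judy, bag:Ivan
Event 4 (swap key<->mirror: now key:Ivan, mirror:Judy). State: ticket:Victor, mirror:Judy, key:Ivan, bag:Ivan
Event 5 (swap key<->mirror: now key:Judy, mirror:Ivan). State: ticket:Victor, mirror:Ivan, key:Judy, bag:Ivan
Event 6 (give key: Judy -> Victor). State: ticket:Victor, mirror:Ivan, key:Victor, bag:Ivan
Event 7 (give ticket: Victor -> Ivan). State: ticket:Ivan, mirror:Ivan, key:Victor, bag:Ivan
Event 8 (give ticket: Ivan -> Judy). State: ticket:Judy, mirror:Ivan, key:Victor, bag:Ivan
Event 9 (give ticket: Judy -> Victor). State: ticket:Victor, mirror:Ivan, key:Victor, bag:Ivan
Event 10 (give ticket: Victor -> Ivan). State: ticket:Ivan, mirror:Ivan, key:Victor, bag:Ivan
Event 11 (give key: Victor -> Ivan). State: ticket:Ivan, mirror:Ivan, key:Ivan, bag:Ivan
Event 12 (give mirror: Ivan -> Victor). State: ticket:Ivan, mirror:Victor, key:Ivan, bag:Ivan

Final state: ticket:Ivan, mirror:Victor, key:Ivan, bag:Ivan
The key is held by Ivan.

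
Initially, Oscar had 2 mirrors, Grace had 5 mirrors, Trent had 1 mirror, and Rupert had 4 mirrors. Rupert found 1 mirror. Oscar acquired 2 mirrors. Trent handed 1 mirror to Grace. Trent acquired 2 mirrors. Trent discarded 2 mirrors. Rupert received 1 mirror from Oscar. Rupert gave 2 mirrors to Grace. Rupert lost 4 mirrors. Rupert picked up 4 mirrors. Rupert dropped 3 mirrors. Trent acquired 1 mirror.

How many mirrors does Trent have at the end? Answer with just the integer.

Tracking counts step by step:
Start: Oscar=2, Grace=5, Trent=1, Rupert=4
Event 1 (Rupert +1): Rupert: 4 -> 5. State: Oscar=2, Grace=5, Trent=1, Rupert=5
Event 2 (Oscar +2): Oscar: 2 -> 4. State: Oscar=4, Grace=5, Trent=1, Rupert=5
Event 3 (Trent -> Grace, 1): Trent: 1 -> 0, Grace: 5 -> 6. State: Oscar=4, Grace=6, Trent=0, Rupert=5
Event 4 (Trent +2): Trent: 0 -> 2. State: Oscar=4, Grace=6, Trent=2, Rupert=5
Event 5 (Trent -2): Trent: 2 -> 0. State: Oscar=4, Grace=6, Trent=0, Rupert=5
Event 6 (Oscar -> Rupert, 1): Oscar: 4 -> 3, Rupert: 5 -> 6. State: Oscar=3, Grace=6, Trent=0, Rupert=6
Event 7 (Rupert -> Grace, 2): Rupert: 6 -> 4, Grace: 6 -> 8. State: Oscar=3, Grace=8, Trent=0, Rupert=4
Event 8 (Rupert -4): Rupert: 4 -> 0. State: Oscar=3, Grace=8, Trent=0, Rupert=0
Event 9 (Rupert +4): Rupert: 0 -> 4. State: Oscar=3, Grace=8, Trent=0, Rupert=4
Event 10 (Rupert -3): Rupert: 4 -> 1. State: Oscar=3, Grace=8, Trent=0, Rupert=1
Event 11 (Trent +1): Trent: 0 -> 1. State: Oscar=3, Grace=8, Trent=1, Rupert=1

Trent's final count: 1

Answer: 1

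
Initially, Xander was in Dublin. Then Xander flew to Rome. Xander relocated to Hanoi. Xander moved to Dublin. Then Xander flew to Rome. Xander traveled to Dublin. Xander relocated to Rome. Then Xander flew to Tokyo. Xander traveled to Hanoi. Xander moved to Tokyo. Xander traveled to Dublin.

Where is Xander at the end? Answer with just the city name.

Tracking Xander's location:
Start: Xander is in Dublin.
After move 1: Dublin -> Rome. Xander is in Rome.
After move 2: Rome -> Hanoi. Xander is in Hanoi.
After move 3: Hanoi -> Dublin. Xander is in Dublin.
After move 4: Dublin -> Rome. Xander is in Rome.
After move 5: Rome -> Dublin. Xander is in Dublin.
After move 6: Dublin -> Rome. Xander is in Rome.
After move 7: Rome -> Tokyo. Xander is in Tokyo.
After move 8: Tokyo -> Hanoi. Xander is in Hanoi.
After move 9: Hanoi -> Tokyo. Xander is in Tokyo.
After move 10: Tokyo -> Dublin. Xander is in Dublin.

Answer: Dublin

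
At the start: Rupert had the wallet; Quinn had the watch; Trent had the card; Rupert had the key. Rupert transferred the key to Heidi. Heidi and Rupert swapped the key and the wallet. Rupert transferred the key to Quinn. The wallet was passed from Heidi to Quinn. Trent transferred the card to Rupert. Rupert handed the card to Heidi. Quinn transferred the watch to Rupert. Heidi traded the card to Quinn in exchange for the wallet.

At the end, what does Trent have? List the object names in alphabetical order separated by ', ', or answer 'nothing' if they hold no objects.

Tracking all object holders:
Start: wallet:Rupert, watch:Quinn, card:Trent, key:Rupert
Event 1 (give key: Rupert -> Heidi). State: wallet:Rupert, watch:Quinn, card:Trent, key:Heidi
Event 2 (swap key<->wallet: now key:Rupert, wallet:Heidi). State: wallet:Heidi, watch:Quinn, card:Trent, key:Rupert
Event 3 (give key: Rupert -> Quinn). State: wallet:Heidi, watch:Quinn, card:Trent, key:Quinn
Event 4 (give wallet: Heidi -> Quinn). State: wallet:Quinn, watch:Quinn, card:Trent, key:Quinn
Event 5 (give card: Trent -> Rupert). State: wallet:Quinn, watch:Quinn, card:Rupert, key:Quinn
Event 6 (give card: Rupert -> Heidi). State: wallet:Quinn, watch:Quinn, card:Heidi, key:Quinn
Event 7 (give watch: Quinn -> Rupert). State: wallet:Quinn, watch:Rupert, card:Heidi, key:Quinn
Event 8 (swap card<->wallet: now card:Quinn, wallet:Heidi). State: wallet:Heidi, watch:Rupert, card:Quinn, key:Quinn

Final state: wallet:Heidi, watch:Rupert, card:Quinn, key:Quinn
Trent holds: (nothing).

Answer: nothing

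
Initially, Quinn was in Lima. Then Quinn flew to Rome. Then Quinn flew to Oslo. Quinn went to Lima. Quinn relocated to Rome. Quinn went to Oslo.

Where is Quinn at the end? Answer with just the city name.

Answer: Oslo

Derivation:
Tracking Quinn's location:
Start: Quinn is in Lima.
After move 1: Lima -> Rome. Quinn is in Rome.
After move 2: Rome -> Oslo. Quinn is in Oslo.
After move 3: Oslo -> Lima. Quinn is in Lima.
After move 4: Lima -> Rome. Quinn is in Rome.
After move 5: Rome -> Oslo. Quinn is in Oslo.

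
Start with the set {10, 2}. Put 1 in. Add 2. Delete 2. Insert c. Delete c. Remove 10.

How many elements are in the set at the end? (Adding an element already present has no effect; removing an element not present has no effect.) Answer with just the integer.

Answer: 1

Derivation:
Tracking the set through each operation:
Start: {10, 2}
Event 1 (add 1): added. Set: {1, 10, 2}
Event 2 (add 2): already present, no change. Set: {1, 10, 2}
Event 3 (remove 2): removed. Set: {1, 10}
Event 4 (add c): added. Set: {1, 10, c}
Event 5 (remove c): removed. Set: {1, 10}
Event 6 (remove 10): removed. Set: {1}

Final set: {1} (size 1)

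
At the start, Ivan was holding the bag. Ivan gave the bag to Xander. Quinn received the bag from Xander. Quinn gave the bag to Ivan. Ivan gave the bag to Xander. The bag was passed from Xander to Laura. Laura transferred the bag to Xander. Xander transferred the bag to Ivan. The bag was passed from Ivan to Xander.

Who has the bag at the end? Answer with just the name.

Tracking the bag through each event:
Start: Ivan has the bag.
After event 1: Xander has the bag.
After event 2: Quinn has the bag.
After event 3: Ivan has the bag.
After event 4: Xander has the bag.
After event 5: Laura has the bag.
After event 6: Xander has the bag.
After event 7: Ivan has the bag.
After event 8: Xander has the bag.

Answer: Xander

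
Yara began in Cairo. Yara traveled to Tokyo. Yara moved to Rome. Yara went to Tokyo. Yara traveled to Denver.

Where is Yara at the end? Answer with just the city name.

Tracking Yara's location:
Start: Yara is in Cairo.
After move 1: Cairo -> Tokyo. Yara is in Tokyo.
After move 2: Tokyo -> Rome. Yara is in Rome.
After move 3: Rome -> Tokyo. Yara is in Tokyo.
After move 4: Tokyo -> Denver. Yara is in Denver.

Answer: Denver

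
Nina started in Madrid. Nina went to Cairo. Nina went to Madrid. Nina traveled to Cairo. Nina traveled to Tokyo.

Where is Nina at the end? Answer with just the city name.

Tracking Nina's location:
Start: Nina is in Madrid.
After move 1: Madrid -> Cairo. Nina is in Cairo.
After move 2: Cairo -> Madrid. Nina is in Madrid.
After move 3: Madrid -> Cairo. Nina is in Cairo.
After move 4: Cairo -> Tokyo. Nina is in Tokyo.

Answer: Tokyo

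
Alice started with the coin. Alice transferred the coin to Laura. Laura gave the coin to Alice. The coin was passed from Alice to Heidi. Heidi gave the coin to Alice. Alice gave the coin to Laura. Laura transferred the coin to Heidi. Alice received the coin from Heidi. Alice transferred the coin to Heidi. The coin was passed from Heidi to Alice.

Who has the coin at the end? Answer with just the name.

Tracking the coin through each event:
Start: Alice has the coin.
After event 1: Laura has the coin.
After event 2: Alice has the coin.
After event 3: Heidi has the coin.
After event 4: Alice has the coin.
After event 5: Laura has the coin.
After event 6: Heidi has the coin.
After event 7: Alice has the coin.
After event 8: Heidi has the coin.
After event 9: Alice has the coin.

Answer: Alice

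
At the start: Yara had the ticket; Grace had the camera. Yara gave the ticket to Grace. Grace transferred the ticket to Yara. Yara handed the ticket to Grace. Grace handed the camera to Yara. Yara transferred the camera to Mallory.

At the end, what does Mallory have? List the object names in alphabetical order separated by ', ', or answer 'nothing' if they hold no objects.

Answer: camera

Derivation:
Tracking all object holders:
Start: ticket:Yara, camera:Grace
Event 1 (give ticket: Yara -> Grace). State: ticket:Grace, camera:Grace
Event 2 (give ticket: Grace -> Yara). State: ticket:Yara, camera:Grace
Event 3 (give ticket: Yara -> Grace). State: ticket:Grace, camera:Grace
Event 4 (give camera: Grace -> Yara). State: ticket:Grace, camera:Yara
Event 5 (give camera: Yara -> Mallory). State: ticket:Grace, camera:Mallory

Final state: ticket:Grace, camera:Mallory
Mallory holds: camera.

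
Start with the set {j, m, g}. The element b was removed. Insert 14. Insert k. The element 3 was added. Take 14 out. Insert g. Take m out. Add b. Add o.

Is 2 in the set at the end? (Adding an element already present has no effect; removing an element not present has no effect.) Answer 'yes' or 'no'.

Tracking the set through each operation:
Start: {g, j, m}
Event 1 (remove b): not present, no change. Set: {g, j, m}
Event 2 (add 14): added. Set: {14, g, j, m}
Event 3 (add k): added. Set: {14, g, j, k, m}
Event 4 (add 3): added. Set: {14, 3, g, j, k, m}
Event 5 (remove 14): removed. Set: {3, g, j, k, m}
Event 6 (add g): already present, no change. Set: {3, g, j, k, m}
Event 7 (remove m): removed. Set: {3, g, j, k}
Event 8 (add b): added. Set: {3, b, g, j, k}
Event 9 (add o): added. Set: {3, b, g, j, k, o}

Final set: {3, b, g, j, k, o} (size 6)
2 is NOT in the final set.

Answer: no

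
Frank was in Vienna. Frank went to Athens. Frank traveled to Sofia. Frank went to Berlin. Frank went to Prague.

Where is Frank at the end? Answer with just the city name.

Tracking Frank's location:
Start: Frank is in Vienna.
After move 1: Vienna -> Athens. Frank is in Athens.
After move 2: Athens -> Sofia. Frank is in Sofia.
After move 3: Sofia -> Berlin. Frank is in Berlin.
After move 4: Berlin -> Prague. Frank is in Prague.

Answer: Prague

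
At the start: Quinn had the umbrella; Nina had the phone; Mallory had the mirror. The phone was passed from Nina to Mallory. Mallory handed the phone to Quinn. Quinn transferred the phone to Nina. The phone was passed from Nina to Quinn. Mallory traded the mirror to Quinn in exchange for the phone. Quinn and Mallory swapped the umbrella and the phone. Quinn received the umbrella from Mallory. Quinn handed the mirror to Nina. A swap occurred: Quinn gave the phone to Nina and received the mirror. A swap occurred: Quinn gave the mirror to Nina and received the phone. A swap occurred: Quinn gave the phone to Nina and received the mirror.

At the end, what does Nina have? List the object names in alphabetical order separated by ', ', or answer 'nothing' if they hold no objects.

Answer: phone

Derivation:
Tracking all object holders:
Start: umbrella:Quinn, phone:Nina, mirror:Mallory
Event 1 (give phone: Nina -> Mallory). State: umbrella:Quinn, phone:Mallory, mirror:Mallory
Event 2 (give phone: Mallory -> Quinn). State: umbrella:Quinn, phone:Quinn, mirror:Mallory
Event 3 (give phone: Quinn -> Nina). State: umbrella:Quinn, phone:Nina, mirror:Mallory
Event 4 (give phone: Nina -> Quinn). State: umbrella:Quinn, phone:Quinn, mirror:Mallory
Event 5 (swap mirror<->phone: now mirror:Quinn, phone:Mallory). State: umbrella:Quinn, phone:Mallory, mirror:Quinn
Event 6 (swap umbrella<->phone: now umbrella:Mallory, phone:Quinn). State: umbrella:Mallory, phone:Quinn, mirror:Quinn
Event 7 (give umbrella: Mallory -> Quinn). State: umbrella:Quinn, phone:Quinn, mirror:Quinn
Event 8 (give mirror: Quinn -> Nina). State: umbrella:Quinn, phone:Quinn, mirror:Nina
Event 9 (swap phone<->mirror: now phone:Nina, mirror:Quinn). State: umbrella:Quinn, phone:Nina, mirror:Quinn
Event 10 (swap mirror<->phone: now mirror:Nina, phone:Quinn). State: umbrella:Quinn, phone:Quinn, mirror:Nina
Event 11 (swap phone<->mirror: now phone:Nina, mirror:Quinn). State: umbrella:Quinn, phone:Nina, mirror:Quinn

Final state: umbrella:Quinn, phone:Nina, mirror:Quinn
Nina holds: phone.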